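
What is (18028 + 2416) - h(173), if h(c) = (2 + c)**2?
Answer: -10181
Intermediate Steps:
(18028 + 2416) - h(173) = (18028 + 2416) - (2 + 173)**2 = 20444 - 1*175**2 = 20444 - 1*30625 = 20444 - 30625 = -10181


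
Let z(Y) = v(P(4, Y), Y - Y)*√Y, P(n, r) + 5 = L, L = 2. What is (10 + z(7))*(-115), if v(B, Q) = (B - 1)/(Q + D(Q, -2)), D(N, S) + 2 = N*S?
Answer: -1150 - 230*√7 ≈ -1758.5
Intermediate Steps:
D(N, S) = -2 + N*S
P(n, r) = -3 (P(n, r) = -5 + 2 = -3)
v(B, Q) = (-1 + B)/(-2 - Q) (v(B, Q) = (B - 1)/(Q + (-2 + Q*(-2))) = (-1 + B)/(Q + (-2 - 2*Q)) = (-1 + B)/(-2 - Q))
z(Y) = 2*√Y (z(Y) = ((1 - 1*(-3))/(2 + (Y - Y)))*√Y = ((1 + 3)/(2 + 0))*√Y = (4/2)*√Y = ((½)*4)*√Y = 2*√Y)
(10 + z(7))*(-115) = (10 + 2*√7)*(-115) = -1150 - 230*√7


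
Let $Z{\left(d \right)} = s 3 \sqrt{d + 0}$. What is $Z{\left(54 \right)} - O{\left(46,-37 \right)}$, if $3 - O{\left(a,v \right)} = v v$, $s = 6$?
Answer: $1366 + 54 \sqrt{6} \approx 1498.3$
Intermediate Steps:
$Z{\left(d \right)} = 18 \sqrt{d}$ ($Z{\left(d \right)} = 6 \cdot 3 \sqrt{d + 0} = 18 \sqrt{d}$)
$O{\left(a,v \right)} = 3 - v^{2}$ ($O{\left(a,v \right)} = 3 - v v = 3 - v^{2}$)
$Z{\left(54 \right)} - O{\left(46,-37 \right)} = 18 \sqrt{54} - \left(3 - \left(-37\right)^{2}\right) = 18 \cdot 3 \sqrt{6} - \left(3 - 1369\right) = 54 \sqrt{6} - \left(3 - 1369\right) = 54 \sqrt{6} - -1366 = 54 \sqrt{6} + 1366 = 1366 + 54 \sqrt{6}$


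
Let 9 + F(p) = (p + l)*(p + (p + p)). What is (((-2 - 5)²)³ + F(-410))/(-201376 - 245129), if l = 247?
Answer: -63626/89301 ≈ -0.71249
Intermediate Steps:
F(p) = -9 + 3*p*(247 + p) (F(p) = -9 + (p + 247)*(p + (p + p)) = -9 + (247 + p)*(p + 2*p) = -9 + (247 + p)*(3*p) = -9 + 3*p*(247 + p))
(((-2 - 5)²)³ + F(-410))/(-201376 - 245129) = (((-2 - 5)²)³ + (-9 + 3*(-410)² + 741*(-410)))/(-201376 - 245129) = (((-7)²)³ + (-9 + 3*168100 - 303810))/(-446505) = (49³ + (-9 + 504300 - 303810))*(-1/446505) = (117649 + 200481)*(-1/446505) = 318130*(-1/446505) = -63626/89301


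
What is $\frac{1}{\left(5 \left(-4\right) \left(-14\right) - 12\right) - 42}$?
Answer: $\frac{1}{226} \approx 0.0044248$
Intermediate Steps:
$\frac{1}{\left(5 \left(-4\right) \left(-14\right) - 12\right) - 42} = \frac{1}{\left(\left(-20\right) \left(-14\right) - 12\right) - 42} = \frac{1}{\left(280 - 12\right) - 42} = \frac{1}{268 - 42} = \frac{1}{226}$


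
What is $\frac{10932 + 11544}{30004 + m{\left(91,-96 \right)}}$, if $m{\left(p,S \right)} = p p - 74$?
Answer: $\frac{7492}{12737} \approx 0.58821$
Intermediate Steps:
$m{\left(p,S \right)} = -74 + p^{2}$ ($m{\left(p,S \right)} = p^{2} - 74 = -74 + p^{2}$)
$\frac{10932 + 11544}{30004 + m{\left(91,-96 \right)}} = \frac{10932 + 11544}{30004 - \left(74 - 91^{2}\right)} = \frac{22476}{30004 + \left(-74 + 8281\right)} = \frac{22476}{30004 + 8207} = \frac{22476}{38211} = 22476 \cdot \frac{1}{38211} = \frac{7492}{12737}$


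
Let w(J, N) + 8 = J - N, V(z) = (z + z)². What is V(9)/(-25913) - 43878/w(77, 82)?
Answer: 1137006402/336869 ≈ 3375.2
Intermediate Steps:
V(z) = 4*z² (V(z) = (2*z)² = 4*z²)
w(J, N) = -8 + J - N (w(J, N) = -8 + (J - N) = -8 + J - N)
V(9)/(-25913) - 43878/w(77, 82) = (4*9²)/(-25913) - 43878/(-8 + 77 - 1*82) = (4*81)*(-1/25913) - 43878/(-8 + 77 - 82) = 324*(-1/25913) - 43878/(-13) = -324/25913 - 43878*(-1/13) = -324/25913 + 43878/13 = 1137006402/336869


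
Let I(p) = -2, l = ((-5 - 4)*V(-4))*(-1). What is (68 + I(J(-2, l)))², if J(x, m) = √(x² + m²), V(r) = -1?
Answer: 4356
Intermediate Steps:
l = -9 (l = ((-5 - 4)*(-1))*(-1) = -9*(-1)*(-1) = 9*(-1) = -9)
J(x, m) = √(m² + x²)
(68 + I(J(-2, l)))² = (68 - 2)² = 66² = 4356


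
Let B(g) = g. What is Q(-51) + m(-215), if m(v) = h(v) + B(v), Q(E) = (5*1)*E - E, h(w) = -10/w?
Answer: -18015/43 ≈ -418.95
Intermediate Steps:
Q(E) = 4*E (Q(E) = 5*E - E = 4*E)
m(v) = v - 10/v (m(v) = -10/v + v = v - 10/v)
Q(-51) + m(-215) = 4*(-51) + (-215 - 10/(-215)) = -204 + (-215 - 10*(-1/215)) = -204 + (-215 + 2/43) = -204 - 9243/43 = -18015/43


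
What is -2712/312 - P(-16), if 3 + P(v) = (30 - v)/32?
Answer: -1483/208 ≈ -7.1298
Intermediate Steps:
P(v) = -33/16 - v/32 (P(v) = -3 + (30 - v)/32 = -3 + (30 - v)*(1/32) = -3 + (15/16 - v/32) = -33/16 - v/32)
-2712/312 - P(-16) = -2712/312 - (-33/16 - 1/32*(-16)) = -2712*1/312 - (-33/16 + ½) = -113/13 - 1*(-25/16) = -113/13 + 25/16 = -1483/208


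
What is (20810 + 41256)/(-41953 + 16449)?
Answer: -31033/12752 ≈ -2.4336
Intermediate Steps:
(20810 + 41256)/(-41953 + 16449) = 62066/(-25504) = 62066*(-1/25504) = -31033/12752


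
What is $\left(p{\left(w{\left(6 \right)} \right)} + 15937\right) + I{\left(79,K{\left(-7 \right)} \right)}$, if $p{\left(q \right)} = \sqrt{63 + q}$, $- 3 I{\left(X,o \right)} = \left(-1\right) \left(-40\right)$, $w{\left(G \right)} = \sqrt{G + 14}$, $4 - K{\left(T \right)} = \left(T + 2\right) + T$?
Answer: $\frac{47771}{3} + \sqrt{63 + 2 \sqrt{5}} \approx 15932.0$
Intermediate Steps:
$K{\left(T \right)} = 2 - 2 T$ ($K{\left(T \right)} = 4 - \left(\left(T + 2\right) + T\right) = 4 - \left(\left(2 + T\right) + T\right) = 4 - \left(2 + 2 T\right) = 2 - 2 T$)
$w{\left(G \right)} = \sqrt{14 + G}$
$I{\left(X,o \right)} = - \frac{40}{3}$ ($I{\left(X,o \right)} = - \frac{\left(-1\right) \left(-40\right)}{3} = \left(- \frac{1}{3}\right) 40 = - \frac{40}{3}$)
$\left(p{\left(w{\left(6 \right)} \right)} + 15937\right) + I{\left(79,K{\left(-7 \right)} \right)} = \left(\sqrt{63 + \sqrt{14 + 6}} + 15937\right) - \frac{40}{3} = \left(\sqrt{63 + \sqrt{20}} + 15937\right) - \frac{40}{3} = \left(\sqrt{63 + 2 \sqrt{5}} + 15937\right) - \frac{40}{3} = \left(15937 + \sqrt{63 + 2 \sqrt{5}}\right) - \frac{40}{3} = \frac{47771}{3} + \sqrt{63 + 2 \sqrt{5}}$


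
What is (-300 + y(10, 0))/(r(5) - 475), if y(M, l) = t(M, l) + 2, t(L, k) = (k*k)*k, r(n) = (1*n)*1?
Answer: 149/235 ≈ 0.63404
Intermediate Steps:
r(n) = n (r(n) = n*1 = n)
t(L, k) = k³ (t(L, k) = k²*k = k³)
y(M, l) = 2 + l³ (y(M, l) = l³ + 2 = 2 + l³)
(-300 + y(10, 0))/(r(5) - 475) = (-300 + (2 + 0³))/(5 - 475) = (-300 + (2 + 0))/(-470) = (-300 + 2)*(-1/470) = -298*(-1/470) = 149/235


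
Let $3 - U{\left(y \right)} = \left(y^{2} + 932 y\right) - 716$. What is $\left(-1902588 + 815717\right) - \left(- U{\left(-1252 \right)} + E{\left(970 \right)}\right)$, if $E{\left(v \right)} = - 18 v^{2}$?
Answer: $15449408$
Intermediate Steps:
$U{\left(y \right)} = 719 - y^{2} - 932 y$ ($U{\left(y \right)} = 3 - \left(\left(y^{2} + 932 y\right) - 716\right) = 3 - \left(-716 + y^{2} + 932 y\right) = 719 - y^{2} - 932 y$)
$\left(-1902588 + 815717\right) - \left(- U{\left(-1252 \right)} + E{\left(970 \right)}\right) = \left(-1902588 + 815717\right) - \left(399921 - 18 \cdot 970^{2}\right) = -1086871 + \left(\left(719 - 1567504 + 1166864\right) - \left(-18\right) 940900\right) = -1086871 + \left(\left(719 - 1567504 + 1166864\right) - -16936200\right) = -1086871 + \left(-399921 + 16936200\right) = -1086871 + 16536279 = 15449408$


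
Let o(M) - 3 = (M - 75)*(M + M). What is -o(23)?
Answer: 2389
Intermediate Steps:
o(M) = 3 + 2*M*(-75 + M) (o(M) = 3 + (M - 75)*(M + M) = 3 + (-75 + M)*(2*M) = 3 + 2*M*(-75 + M))
-o(23) = -(3 - 150*23 + 2*23**2) = -(3 - 3450 + 2*529) = -(3 - 3450 + 1058) = -1*(-2389) = 2389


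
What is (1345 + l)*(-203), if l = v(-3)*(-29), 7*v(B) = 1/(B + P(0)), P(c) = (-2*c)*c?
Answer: -819946/3 ≈ -2.7332e+5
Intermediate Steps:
P(c) = -2*c²
v(B) = 1/(7*B) (v(B) = 1/(7*(B - 2*0²)) = 1/(7*(B - 2*0)) = 1/(7*(B + 0)) = 1/(7*B))
l = 29/21 (l = ((⅐)/(-3))*(-29) = ((⅐)*(-⅓))*(-29) = -1/21*(-29) = 29/21 ≈ 1.3810)
(1345 + l)*(-203) = (1345 + 29/21)*(-203) = (28274/21)*(-203) = -819946/3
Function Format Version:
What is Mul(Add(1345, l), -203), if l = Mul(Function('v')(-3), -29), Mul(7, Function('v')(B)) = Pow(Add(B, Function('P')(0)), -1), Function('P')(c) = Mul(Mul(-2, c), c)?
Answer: Rational(-819946, 3) ≈ -2.7332e+5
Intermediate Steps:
Function('P')(c) = Mul(-2, Pow(c, 2))
Function('v')(B) = Mul(Rational(1, 7), Pow(B, -1)) (Function('v')(B) = Mul(Rational(1, 7), Pow(Add(B, Mul(-2, Pow(0, 2))), -1)) = Mul(Rational(1, 7), Pow(Add(B, Mul(-2, 0)), -1)) = Mul(Rational(1, 7), Pow(Add(B, 0), -1)) = Mul(Rational(1, 7), Pow(B, -1)))
l = Rational(29, 21) (l = Mul(Mul(Rational(1, 7), Pow(-3, -1)), -29) = Mul(Mul(Rational(1, 7), Rational(-1, 3)), -29) = Mul(Rational(-1, 21), -29) = Rational(29, 21) ≈ 1.3810)
Mul(Add(1345, l), -203) = Mul(Add(1345, Rational(29, 21)), -203) = Mul(Rational(28274, 21), -203) = Rational(-819946, 3)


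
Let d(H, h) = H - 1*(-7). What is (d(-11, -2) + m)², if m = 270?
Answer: 70756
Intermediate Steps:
d(H, h) = 7 + H (d(H, h) = H + 7 = 7 + H)
(d(-11, -2) + m)² = ((7 - 11) + 270)² = (-4 + 270)² = 266² = 70756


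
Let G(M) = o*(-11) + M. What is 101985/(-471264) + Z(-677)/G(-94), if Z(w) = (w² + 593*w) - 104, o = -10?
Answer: 557274957/157088 ≈ 3547.5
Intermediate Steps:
G(M) = 110 + M (G(M) = -10*(-11) + M = 110 + M)
Z(w) = -104 + w² + 593*w
101985/(-471264) + Z(-677)/G(-94) = 101985/(-471264) + (-104 + (-677)² + 593*(-677))/(110 - 94) = 101985*(-1/471264) + (-104 + 458329 - 401461)/16 = -33995/157088 + 56764*(1/16) = -33995/157088 + 14191/4 = 557274957/157088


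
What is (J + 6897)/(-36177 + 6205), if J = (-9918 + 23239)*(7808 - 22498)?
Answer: 195678593/29972 ≈ 6528.7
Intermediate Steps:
J = -195685490 (J = 13321*(-14690) = -195685490)
(J + 6897)/(-36177 + 6205) = (-195685490 + 6897)/(-36177 + 6205) = -195678593/(-29972) = -195678593*(-1/29972) = 195678593/29972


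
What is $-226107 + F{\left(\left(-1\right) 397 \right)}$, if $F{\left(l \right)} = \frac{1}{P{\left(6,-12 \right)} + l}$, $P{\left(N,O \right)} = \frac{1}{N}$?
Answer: $- \frac{538360773}{2381} \approx -2.2611 \cdot 10^{5}$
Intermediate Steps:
$F{\left(l \right)} = \frac{1}{\frac{1}{6} + l}$
$-226107 + F{\left(\left(-1\right) 397 \right)} = -226107 + \frac{6}{1 + 6 \left(\left(-1\right) 397\right)} = -226107 + \frac{6}{1 + 6 \left(-397\right)} = -226107 + \frac{6}{1 - 2382} = -226107 + \frac{6}{-2381} = -226107 + 6 \left(- \frac{1}{2381}\right) = -226107 - \frac{6}{2381} = - \frac{538360773}{2381}$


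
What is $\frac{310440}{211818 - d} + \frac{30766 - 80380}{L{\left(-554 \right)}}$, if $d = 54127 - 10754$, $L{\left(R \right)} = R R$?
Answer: $\frac{8692177281}{5169846562} \approx 1.6813$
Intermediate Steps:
$L{\left(R \right)} = R^{2}$
$d = 43373$
$\frac{310440}{211818 - d} + \frac{30766 - 80380}{L{\left(-554 \right)}} = \frac{310440}{211818 - 43373} + \frac{30766 - 80380}{\left(-554\right)^{2}} = \frac{310440}{211818 - 43373} + \frac{30766 - 80380}{306916} = \frac{310440}{168445} - \frac{24807}{153458} = 310440 \cdot \frac{1}{168445} - \frac{24807}{153458} = \frac{62088}{33689} - \frac{24807}{153458} = \frac{8692177281}{5169846562}$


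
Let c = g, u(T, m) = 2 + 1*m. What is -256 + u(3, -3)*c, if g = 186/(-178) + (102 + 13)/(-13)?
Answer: -284748/1157 ≈ -246.11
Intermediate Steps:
g = -11444/1157 (g = 186*(-1/178) + 115*(-1/13) = -93/89 - 115/13 = -11444/1157 ≈ -9.8911)
u(T, m) = 2 + m
c = -11444/1157 ≈ -9.8911
-256 + u(3, -3)*c = -256 + (2 - 3)*(-11444/1157) = -256 - 1*(-11444/1157) = -256 + 11444/1157 = -284748/1157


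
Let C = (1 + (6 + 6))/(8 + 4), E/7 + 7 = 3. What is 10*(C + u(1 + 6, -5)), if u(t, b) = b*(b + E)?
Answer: 9965/6 ≈ 1660.8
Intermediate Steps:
E = -28 (E = -49 + 7*3 = -49 + 21 = -28)
u(t, b) = b*(-28 + b) (u(t, b) = b*(b - 28) = b*(-28 + b))
C = 13/12 (C = (1 + 12)/12 = 13*(1/12) = 13/12 ≈ 1.0833)
10*(C + u(1 + 6, -5)) = 10*(13/12 - 5*(-28 - 5)) = 10*(13/12 - 5*(-33)) = 10*(13/12 + 165) = 10*(1993/12) = 9965/6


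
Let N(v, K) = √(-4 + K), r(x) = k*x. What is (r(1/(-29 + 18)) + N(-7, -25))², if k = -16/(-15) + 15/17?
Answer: (-497 + 2805*I*√29)²/7868025 ≈ -28.969 - 1.9083*I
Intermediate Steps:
k = 497/255 (k = -16*(-1/15) + 15*(1/17) = 16/15 + 15/17 = 497/255 ≈ 1.9490)
r(x) = 497*x/255
(r(1/(-29 + 18)) + N(-7, -25))² = (497/(255*(-29 + 18)) + √(-4 - 25))² = ((497/255)/(-11) + √(-29))² = ((497/255)*(-1/11) + I*√29)² = (-497/2805 + I*√29)²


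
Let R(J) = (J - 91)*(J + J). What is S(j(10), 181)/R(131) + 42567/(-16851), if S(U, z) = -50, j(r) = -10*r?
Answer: -14898157/5886616 ≈ -2.5309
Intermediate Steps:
R(J) = 2*J*(-91 + J) (R(J) = (-91 + J)*(2*J) = 2*J*(-91 + J))
S(j(10), 181)/R(131) + 42567/(-16851) = -50*1/(262*(-91 + 131)) + 42567/(-16851) = -50/(2*131*40) + 42567*(-1/16851) = -50/10480 - 14189/5617 = -50*1/10480 - 14189/5617 = -5/1048 - 14189/5617 = -14898157/5886616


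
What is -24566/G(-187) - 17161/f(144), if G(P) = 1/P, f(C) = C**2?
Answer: 95257890551/20736 ≈ 4.5938e+6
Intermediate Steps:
-24566/G(-187) - 17161/f(144) = -24566/(1/(-187)) - 17161/(144**2) = -24566/(-1/187) - 17161/20736 = -24566*(-187) - 17161*1/20736 = 4593842 - 17161/20736 = 95257890551/20736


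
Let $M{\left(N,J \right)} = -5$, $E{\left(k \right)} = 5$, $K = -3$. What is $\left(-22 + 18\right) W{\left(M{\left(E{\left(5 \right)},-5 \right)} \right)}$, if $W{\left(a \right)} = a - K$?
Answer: $8$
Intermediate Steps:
$W{\left(a \right)} = 3 + a$ ($W{\left(a \right)} = a - -3 = a + 3 = 3 + a$)
$\left(-22 + 18\right) W{\left(M{\left(E{\left(5 \right)},-5 \right)} \right)} = \left(-22 + 18\right) \left(3 - 5\right) = \left(-4\right) \left(-2\right) = 8$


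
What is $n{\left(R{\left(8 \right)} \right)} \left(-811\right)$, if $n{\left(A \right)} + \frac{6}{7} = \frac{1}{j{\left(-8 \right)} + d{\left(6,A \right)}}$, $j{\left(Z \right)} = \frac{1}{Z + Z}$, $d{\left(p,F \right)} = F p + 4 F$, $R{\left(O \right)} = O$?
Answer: $\frac{6132782}{8953} \approx 685.0$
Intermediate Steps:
$d{\left(p,F \right)} = 4 F + F p$
$j{\left(Z \right)} = \frac{1}{2 Z}$
$n{\left(A \right)} = - \frac{6}{7} + \frac{1}{- \frac{1}{16} + 10 A}$ ($n{\left(A \right)} = - \frac{6}{7} + \frac{1}{\frac{1}{2 \left(-8\right)} + A \left(4 + 6\right)} = - \frac{6}{7} + \frac{1}{\frac{1}{2} \left(- \frac{1}{8}\right) + A 10} = - \frac{6}{7} + \frac{1}{- \frac{1}{16} + 10 A}$)
$n{\left(R{\left(8 \right)} \right)} \left(-811\right) = \frac{2 \left(59 - 3840\right)}{7 \left(-1 + 160 \cdot 8\right)} \left(-811\right) = \frac{2 \left(59 - 3840\right)}{7 \left(-1 + 1280\right)} \left(-811\right) = \frac{2}{7} \cdot \frac{1}{1279} \left(-3781\right) \left(-811\right) = \left(- \frac{7562}{8953}\right) \left(-811\right) = \frac{6132782}{8953}$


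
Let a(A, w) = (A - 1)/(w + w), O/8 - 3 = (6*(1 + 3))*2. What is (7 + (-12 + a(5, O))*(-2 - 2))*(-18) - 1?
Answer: -16841/17 ≈ -990.65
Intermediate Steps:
O = 408 (O = 24 + 8*((6*(1 + 3))*2) = 24 + 8*((6*4)*2) = 24 + 8*(24*2) = 24 + 8*48 = 24 + 384 = 408)
a(A, w) = (-1 + A)/(2*w) (a(A, w) = (-1 + A)/((2*w)) = (-1 + A)*(1/(2*w)) = (-1 + A)/(2*w))
(7 + (-12 + a(5, O))*(-2 - 2))*(-18) - 1 = (7 + (-12 + (½)*(-1 + 5)/408)*(-2 - 2))*(-18) - 1 = (7 + (-12 + (½)*(1/408)*4)*(-4))*(-18) - 1 = (7 + (-12 + 1/204)*(-4))*(-18) - 1 = (7 - 2447/204*(-4))*(-18) - 1 = (7 + 2447/51)*(-18) - 1 = (2804/51)*(-18) - 1 = -16824/17 - 1 = -16841/17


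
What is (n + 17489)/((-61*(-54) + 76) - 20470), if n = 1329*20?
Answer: -44069/17100 ≈ -2.5771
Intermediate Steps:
n = 26580
(n + 17489)/((-61*(-54) + 76) - 20470) = (26580 + 17489)/((-61*(-54) + 76) - 20470) = 44069/((3294 + 76) - 20470) = 44069/(3370 - 20470) = 44069/(-17100) = 44069*(-1/17100) = -44069/17100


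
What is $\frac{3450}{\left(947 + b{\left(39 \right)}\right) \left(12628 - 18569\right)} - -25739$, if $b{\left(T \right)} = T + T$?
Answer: $\frac{6269531221}{243581} \approx 25739.0$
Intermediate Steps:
$b{\left(T \right)} = 2 T$
$\frac{3450}{\left(947 + b{\left(39 \right)}\right) \left(12628 - 18569\right)} - -25739 = \frac{3450}{\left(947 + 2 \cdot 39\right) \left(12628 - 18569\right)} - -25739 = \frac{3450}{\left(947 + 78\right) \left(-5941\right)} + 25739 = \frac{3450}{1025 \left(-5941\right)} + 25739 = \frac{3450}{-6089525} + 25739 = 3450 \left(- \frac{1}{6089525}\right) + 25739 = - \frac{138}{243581} + 25739 = \frac{6269531221}{243581}$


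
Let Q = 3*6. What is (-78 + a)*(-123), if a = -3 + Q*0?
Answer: 9963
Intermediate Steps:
Q = 18
a = -3 (a = -3 + 18*0 = -3 + 0 = -3)
(-78 + a)*(-123) = (-78 - 3)*(-123) = -81*(-123) = 9963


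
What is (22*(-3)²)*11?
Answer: 2178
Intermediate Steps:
(22*(-3)²)*11 = (22*9)*11 = 198*11 = 2178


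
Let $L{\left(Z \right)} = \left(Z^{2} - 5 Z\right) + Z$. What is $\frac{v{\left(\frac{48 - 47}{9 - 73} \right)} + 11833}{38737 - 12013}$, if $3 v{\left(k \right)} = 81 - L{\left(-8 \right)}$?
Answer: $\frac{2957}{6681} \approx 0.4426$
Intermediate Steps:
$L{\left(Z \right)} = Z^{2} - 4 Z$
$v{\left(k \right)} = -5$ ($v{\left(k \right)} = \frac{81 - - 8 \left(-4 - 8\right)}{3} = \frac{81 - \left(-8\right) \left(-12\right)}{3} = \frac{81 - 96}{3} = \frac{1}{3} \left(-15\right) = -5$)
$\frac{v{\left(\frac{48 - 47}{9 - 73} \right)} + 11833}{38737 - 12013} = \frac{-5 + 11833}{38737 - 12013} = \frac{11828}{26724} = 11828 \cdot \frac{1}{26724} = \frac{2957}{6681}$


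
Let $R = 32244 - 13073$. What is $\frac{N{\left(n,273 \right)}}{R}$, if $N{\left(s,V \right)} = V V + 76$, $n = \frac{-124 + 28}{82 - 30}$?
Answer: $\frac{74605}{19171} \approx 3.8916$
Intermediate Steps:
$n = - \frac{24}{13}$ ($n = - \frac{96}{52} = \left(-96\right) \frac{1}{52} = - \frac{24}{13} \approx -1.8462$)
$N{\left(s,V \right)} = 76 + V^{2}$ ($N{\left(s,V \right)} = V^{2} + 76 = 76 + V^{2}$)
$R = 19171$ ($R = 32244 - 13073 = 19171$)
$\frac{N{\left(n,273 \right)}}{R} = \frac{76 + 273^{2}}{19171} = \left(76 + 74529\right) \frac{1}{19171} = 74605 \cdot \frac{1}{19171} = \frac{74605}{19171}$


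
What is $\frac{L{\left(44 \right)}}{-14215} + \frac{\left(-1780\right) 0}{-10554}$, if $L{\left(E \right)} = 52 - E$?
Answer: $- \frac{8}{14215} \approx -0.00056279$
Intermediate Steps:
$\frac{L{\left(44 \right)}}{-14215} + \frac{\left(-1780\right) 0}{-10554} = \frac{52 - 44}{-14215} + \frac{\left(-1780\right) 0}{-10554} = \left(52 - 44\right) \left(- \frac{1}{14215}\right) + 0 \left(- \frac{1}{10554}\right) = 8 \left(- \frac{1}{14215}\right) + 0 = - \frac{8}{14215} + 0 = - \frac{8}{14215}$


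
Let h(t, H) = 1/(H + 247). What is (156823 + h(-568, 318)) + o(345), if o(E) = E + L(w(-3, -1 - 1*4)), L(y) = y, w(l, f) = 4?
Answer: 88802181/565 ≈ 1.5717e+5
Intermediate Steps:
o(E) = 4 + E (o(E) = E + 4 = 4 + E)
h(t, H) = 1/(247 + H)
(156823 + h(-568, 318)) + o(345) = (156823 + 1/(247 + 318)) + (4 + 345) = (156823 + 1/565) + 349 = 88604996/565 + 349 = 88802181/565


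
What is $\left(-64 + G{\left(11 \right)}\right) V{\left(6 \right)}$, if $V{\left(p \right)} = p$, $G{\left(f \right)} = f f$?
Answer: $342$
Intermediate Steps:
$G{\left(f \right)} = f^{2}$
$\left(-64 + G{\left(11 \right)}\right) V{\left(6 \right)} = \left(-64 + 11^{2}\right) 6 = \left(-64 + 121\right) 6 = 57 \cdot 6 = 342$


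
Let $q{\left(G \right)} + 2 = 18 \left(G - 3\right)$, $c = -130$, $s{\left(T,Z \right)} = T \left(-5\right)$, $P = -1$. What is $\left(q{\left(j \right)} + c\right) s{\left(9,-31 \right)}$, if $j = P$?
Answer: $9180$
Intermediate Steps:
$s{\left(T,Z \right)} = - 5 T$
$j = -1$
$q{\left(G \right)} = -56 + 18 G$ ($q{\left(G \right)} = -2 + 18 \left(G - 3\right) = -2 + 18 \left(-3 + G\right) = -2 + \left(-54 + 18 G\right) = -56 + 18 G$)
$\left(q{\left(j \right)} + c\right) s{\left(9,-31 \right)} = \left(\left(-56 + 18 \left(-1\right)\right) - 130\right) \left(\left(-5\right) 9\right) = \left(\left(-56 - 18\right) - 130\right) \left(-45\right) = \left(-74 - 130\right) \left(-45\right) = \left(-204\right) \left(-45\right) = 9180$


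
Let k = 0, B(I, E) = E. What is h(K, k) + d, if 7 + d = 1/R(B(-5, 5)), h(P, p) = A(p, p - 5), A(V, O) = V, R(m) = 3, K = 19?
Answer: -20/3 ≈ -6.6667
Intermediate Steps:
h(P, p) = p
d = -20/3 (d = -7 + 1/3 = -7 + ⅓ = -20/3 ≈ -6.6667)
h(K, k) + d = 0 - 20/3 = -20/3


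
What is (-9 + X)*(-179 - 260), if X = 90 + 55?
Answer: -59704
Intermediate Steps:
X = 145
(-9 + X)*(-179 - 260) = (-9 + 145)*(-179 - 260) = 136*(-439) = -59704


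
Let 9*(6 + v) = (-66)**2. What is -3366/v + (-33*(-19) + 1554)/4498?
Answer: -7048875/1075022 ≈ -6.5570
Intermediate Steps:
v = 478 (v = -6 + (1/9)*(-66)**2 = -6 + (1/9)*4356 = -6 + 484 = 478)
-3366/v + (-33*(-19) + 1554)/4498 = -3366/478 + (-33*(-19) + 1554)/4498 = -3366*1/478 + (627 + 1554)*(1/4498) = -1683/239 + 2181*(1/4498) = -1683/239 + 2181/4498 = -7048875/1075022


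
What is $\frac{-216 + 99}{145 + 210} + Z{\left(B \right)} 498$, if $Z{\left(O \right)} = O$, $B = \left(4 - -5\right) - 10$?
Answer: $- \frac{176907}{355} \approx -498.33$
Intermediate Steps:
$B = -1$ ($B = \left(4 + 5\right) - 10 = 9 - 10 = -1$)
$\frac{-216 + 99}{145 + 210} + Z{\left(B \right)} 498 = \frac{-216 + 99}{145 + 210} - 498 = - \frac{117}{355} - 498 = - \frac{176907}{355}$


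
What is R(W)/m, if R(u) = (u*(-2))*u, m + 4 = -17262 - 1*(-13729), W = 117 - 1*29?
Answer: 15488/3537 ≈ 4.3789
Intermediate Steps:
W = 88 (W = 117 - 29 = 88)
m = -3537 (m = -4 + (-17262 - 1*(-13729)) = -4 + (-17262 + 13729) = -4 - 3533 = -3537)
R(u) = -2*u² (R(u) = (-2*u)*u = -2*u²)
R(W)/m = -2*88²/(-3537) = -2*7744*(-1/3537) = -15488*(-1/3537) = 15488/3537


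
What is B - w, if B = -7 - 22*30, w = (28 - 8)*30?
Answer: -1267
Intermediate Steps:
w = 600 (w = 20*30 = 600)
B = -667 (B = -7 - 660 = -667)
B - w = -667 - 1*600 = -667 - 600 = -1267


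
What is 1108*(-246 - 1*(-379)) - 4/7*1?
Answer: 1031544/7 ≈ 1.4736e+5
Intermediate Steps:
1108*(-246 - 1*(-379)) - 4/7*1 = 1108*(-246 + 379) - 4*⅐*1 = 1108*133 - 4/7*1 = 147364 - 4/7 = 1031544/7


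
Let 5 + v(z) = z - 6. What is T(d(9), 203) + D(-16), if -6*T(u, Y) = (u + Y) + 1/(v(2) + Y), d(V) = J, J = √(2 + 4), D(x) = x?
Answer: -58007/1164 - √6/6 ≈ -50.242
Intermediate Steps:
v(z) = -11 + z (v(z) = -5 + (z - 6) = -5 + (-6 + z) = -11 + z)
J = √6 ≈ 2.4495
d(V) = √6
T(u, Y) = -Y/6 - u/6 - 1/(6*(-9 + Y)) (T(u, Y) = -((u + Y) + 1/((-11 + 2) + Y))/6 = -((Y + u) + 1/(-9 + Y))/6 = -(Y + u + 1/(-9 + Y))/6 = -Y/6 - u/6 - 1/(6*(-9 + Y)))
T(d(9), 203) + D(-16) = (-1 - 1*203² + 9*203 + 9*√6 - 1*203*√6)/(6*(-9 + 203)) - 16 = (⅙)*(-1 - 1*41209 + 1827 + 9*√6 - 203*√6)/194 - 16 = (⅙)*(1/194)*(-1 - 41209 + 1827 + 9*√6 - 203*√6) - 16 = (⅙)*(1/194)*(-39383 - 194*√6) - 16 = (-39383/1164 - √6/6) - 16 = -58007/1164 - √6/6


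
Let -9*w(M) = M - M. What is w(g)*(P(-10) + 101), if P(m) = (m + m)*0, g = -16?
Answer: 0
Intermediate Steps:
P(m) = 0 (P(m) = (2*m)*0 = 0)
w(M) = 0 (w(M) = -(M - M)/9 = -⅑*0 = 0)
w(g)*(P(-10) + 101) = 0*(0 + 101) = 0*101 = 0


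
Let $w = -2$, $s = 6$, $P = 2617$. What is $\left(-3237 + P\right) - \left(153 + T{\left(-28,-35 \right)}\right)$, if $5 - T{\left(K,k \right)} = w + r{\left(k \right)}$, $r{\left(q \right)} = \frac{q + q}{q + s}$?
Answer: $- \frac{22550}{29} \approx -777.59$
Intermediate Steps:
$r{\left(q \right)} = \frac{2 q}{6 + q}$ ($r{\left(q \right)} = \frac{q + q}{q + 6} = \frac{2 q}{6 + q}$)
$T{\left(K,k \right)} = 7 - \frac{2 k}{6 + k}$ ($T{\left(K,k \right)} = 5 - \left(-2 + \frac{2 k}{6 + k}\right) = 7 - \frac{2 k}{6 + k}$)
$\left(-3237 + P\right) - \left(153 + T{\left(-28,-35 \right)}\right) = \left(-3237 + 2617\right) - \left(153 + \frac{42 + 5 \left(-35\right)}{6 - 35}\right) = -620 - \left(153 + \frac{42 - 175}{-29}\right) = -620 - \left(153 - - \frac{133}{29}\right) = -620 - \frac{4570}{29} = - \frac{22550}{29}$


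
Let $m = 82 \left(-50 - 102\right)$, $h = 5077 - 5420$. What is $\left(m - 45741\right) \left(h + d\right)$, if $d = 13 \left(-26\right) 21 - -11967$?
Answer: $-263435830$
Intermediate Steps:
$h = -343$
$d = 4869$ ($d = \left(-338\right) 21 + 11967 = -7098 + 11967 = 4869$)
$m = -12464$ ($m = 82 \left(-152\right) = -12464$)
$\left(m - 45741\right) \left(h + d\right) = \left(-12464 - 45741\right) \left(-343 + 4869\right) = \left(-58205\right) 4526 = -263435830$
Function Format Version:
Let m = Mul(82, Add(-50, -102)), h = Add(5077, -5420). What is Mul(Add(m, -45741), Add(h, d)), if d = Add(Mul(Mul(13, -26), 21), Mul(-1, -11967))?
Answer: -263435830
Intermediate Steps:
h = -343
d = 4869 (d = Add(Mul(-338, 21), 11967) = Add(-7098, 11967) = 4869)
m = -12464 (m = Mul(82, -152) = -12464)
Mul(Add(m, -45741), Add(h, d)) = Mul(Add(-12464, -45741), Add(-343, 4869)) = Mul(-58205, 4526) = -263435830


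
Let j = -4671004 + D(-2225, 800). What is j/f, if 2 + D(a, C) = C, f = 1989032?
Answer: -2335103/994516 ≈ -2.3480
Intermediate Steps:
D(a, C) = -2 + C
j = -4670206 (j = -4671004 + (-2 + 800) = -4671004 + 798 = -4670206)
j/f = -4670206/1989032 = -4670206*1/1989032 = -2335103/994516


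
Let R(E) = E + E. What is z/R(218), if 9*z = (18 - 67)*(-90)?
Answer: 245/218 ≈ 1.1239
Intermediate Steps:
R(E) = 2*E
z = 490 (z = ((18 - 67)*(-90))/9 = (-49*(-90))/9 = (1/9)*4410 = 490)
z/R(218) = 490/((2*218)) = 490/436 = 490*(1/436) = 245/218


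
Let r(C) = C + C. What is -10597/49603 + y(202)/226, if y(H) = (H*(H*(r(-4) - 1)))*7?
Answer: -63757223039/5605139 ≈ -11375.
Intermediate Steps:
r(C) = 2*C
y(H) = -63*H² (y(H) = (H*(H*(2*(-4) - 1)))*7 = (H*(H*(-8 - 1)))*7 = (H*(H*(-9)))*7 = (H*(-9*H))*7 = -9*H²*7 = -63*H²)
-10597/49603 + y(202)/226 = -10597/49603 - 63*202²/226 = -10597*1/49603 - 63*40804*(1/226) = -10597/49603 - 2570652*1/226 = -10597/49603 - 1285326/113 = -63757223039/5605139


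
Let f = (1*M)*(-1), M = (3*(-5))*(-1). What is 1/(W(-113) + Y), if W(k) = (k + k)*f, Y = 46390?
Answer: 1/49780 ≈ 2.0088e-5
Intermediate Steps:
M = 15 (M = -15*(-1) = 15)
f = -15 (f = (1*15)*(-1) = 15*(-1) = -15)
W(k) = -30*k (W(k) = (k + k)*(-15) = (2*k)*(-15) = -30*k)
1/(W(-113) + Y) = 1/(-30*(-113) + 46390) = 1/(3390 + 46390) = 1/49780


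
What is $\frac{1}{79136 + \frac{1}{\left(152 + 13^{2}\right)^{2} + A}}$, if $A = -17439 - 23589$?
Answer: $\frac{62013}{4907460769} \approx 1.2636 \cdot 10^{-5}$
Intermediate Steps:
$A = -41028$
$\frac{1}{79136 + \frac{1}{\left(152 + 13^{2}\right)^{2} + A}} = \frac{1}{79136 + \frac{1}{\left(152 + 13^{2}\right)^{2} - 41028}} = \frac{1}{79136 + \frac{1}{\left(152 + 169\right)^{2} - 41028}} = \frac{1}{79136 + \frac{1}{321^{2} - 41028}} = \frac{1}{79136 + \frac{1}{103041 - 41028}} = \frac{1}{79136 + \frac{1}{62013}} = \frac{1}{\frac{4907460769}{62013}} = \frac{62013}{4907460769}$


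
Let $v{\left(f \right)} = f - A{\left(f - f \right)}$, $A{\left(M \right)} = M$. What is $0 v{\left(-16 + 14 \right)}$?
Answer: $0$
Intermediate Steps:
$v{\left(f \right)} = f$ ($v{\left(f \right)} = f - \left(f - f\right) = f - 0 = f + 0 = f$)
$0 v{\left(-16 + 14 \right)} = 0 \left(-16 + 14\right) = 0 \left(-2\right) = 0$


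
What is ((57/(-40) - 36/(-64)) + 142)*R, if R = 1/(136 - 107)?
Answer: 11291/2320 ≈ 4.8668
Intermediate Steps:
R = 1/29 ≈ 0.034483
((57/(-40) - 36/(-64)) + 142)*R = ((57/(-40) - 36/(-64)) + 142)*(1/29) = ((57*(-1/40) - 36*(-1/64)) + 142)*(1/29) = ((-57/40 + 9/16) + 142)*(1/29) = (-69/80 + 142)*(1/29) = (11291/80)*(1/29) = 11291/2320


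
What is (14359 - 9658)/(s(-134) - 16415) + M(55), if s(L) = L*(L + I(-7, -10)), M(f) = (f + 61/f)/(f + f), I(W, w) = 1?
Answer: 5463842/1418725 ≈ 3.8512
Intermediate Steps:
M(f) = (f + 61/f)/(2*f) (M(f) = (f + 61/f)/((2*f)) = (f + 61/f)*(1/(2*f)) = (f + 61/f)/(2*f))
s(L) = L*(1 + L) (s(L) = L*(L + 1) = L*(1 + L))
(14359 - 9658)/(s(-134) - 16415) + M(55) = (14359 - 9658)/(-134*(1 - 134) - 16415) + (½)*(61 + 55²)/55² = 4701/(-134*(-133) - 16415) + (½)*(1/3025)*(61 + 3025) = 4701/(17822 - 16415) + (½)*(1/3025)*3086 = 4701/1407 + 1543/3025 = 4701*(1/1407) + 1543/3025 = 1567/469 + 1543/3025 = 5463842/1418725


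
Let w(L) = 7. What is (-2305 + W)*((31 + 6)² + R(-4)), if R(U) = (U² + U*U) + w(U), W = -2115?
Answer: -6223360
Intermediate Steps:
R(U) = 7 + 2*U² (R(U) = (U² + U*U) + 7 = (U² + U²) + 7 = 2*U² + 7 = 7 + 2*U²)
(-2305 + W)*((31 + 6)² + R(-4)) = (-2305 - 2115)*((31 + 6)² + (7 + 2*(-4)²)) = -4420*(37² + (7 + 2*16)) = -4420*(1369 + (7 + 32)) = -4420*(1369 + 39) = -4420*1408 = -6223360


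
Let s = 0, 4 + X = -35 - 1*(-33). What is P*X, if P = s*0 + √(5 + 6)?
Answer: -6*√11 ≈ -19.900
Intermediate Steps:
X = -6 (X = -4 + (-35 - 1*(-33)) = -4 + (-35 + 33) = -4 - 2 = -6)
P = √11 (P = 0*0 + √(5 + 6) = 0 + √11 = √11 ≈ 3.3166)
P*X = √11*(-6) = -6*√11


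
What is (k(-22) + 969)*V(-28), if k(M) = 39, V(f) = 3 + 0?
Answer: 3024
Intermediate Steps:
V(f) = 3
(k(-22) + 969)*V(-28) = (39 + 969)*3 = 1008*3 = 3024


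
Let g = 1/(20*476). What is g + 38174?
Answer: 363416481/9520 ≈ 38174.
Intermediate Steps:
g = 1/9520 ≈ 0.00010504
g + 38174 = 1/9520 + 38174 = 363416481/9520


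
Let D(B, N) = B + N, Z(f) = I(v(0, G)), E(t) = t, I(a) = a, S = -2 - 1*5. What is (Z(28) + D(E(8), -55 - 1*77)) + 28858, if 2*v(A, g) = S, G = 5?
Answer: 57461/2 ≈ 28731.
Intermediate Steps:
S = -7 (S = -2 - 5 = -7)
v(A, g) = -7/2 (v(A, g) = (1/2)*(-7) = -7/2)
Z(f) = -7/2
(Z(28) + D(E(8), -55 - 1*77)) + 28858 = (-7/2 + (8 + (-55 - 1*77))) + 28858 = (-7/2 + (8 + (-55 - 77))) + 28858 = (-7/2 + (8 - 132)) + 28858 = (-7/2 - 124) + 28858 = -255/2 + 28858 = 57461/2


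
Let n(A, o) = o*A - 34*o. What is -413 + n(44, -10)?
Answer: -513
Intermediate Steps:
n(A, o) = -34*o + A*o (n(A, o) = A*o - 34*o = -34*o + A*o)
-413 + n(44, -10) = -413 - 10*(-34 + 44) = -413 - 10*10 = -413 - 100 = -513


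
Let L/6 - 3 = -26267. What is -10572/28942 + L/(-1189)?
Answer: 78417690/593311 ≈ 132.17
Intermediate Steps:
L = -157584 (L = 18 + 6*(-26267) = 18 - 157602 = -157584)
-10572/28942 + L/(-1189) = -10572/28942 - 157584/(-1189) = -10572*1/28942 - 157584*(-1/1189) = -5286/14471 + 157584/1189 = 78417690/593311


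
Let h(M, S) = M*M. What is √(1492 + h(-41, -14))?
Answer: √3173 ≈ 56.329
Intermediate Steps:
h(M, S) = M²
√(1492 + h(-41, -14)) = √(1492 + (-41)²) = √(1492 + 1681) = √3173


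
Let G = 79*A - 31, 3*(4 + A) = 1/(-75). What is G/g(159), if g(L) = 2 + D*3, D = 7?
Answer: -3398/225 ≈ -15.102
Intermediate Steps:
A = -901/225 (A = -4 + (1/3)/(-75) = -4 + (1/3)*(-1/75) = -4 - 1/225 = -901/225 ≈ -4.0044)
g(L) = 23 (g(L) = 2 + 7*3 = 2 + 21 = 23)
G = -78154/225 (G = 79*(-901/225) - 31 = -71179/225 - 31 = -78154/225 ≈ -347.35)
G/g(159) = -78154/225/23 = -78154/225*1/23 = -3398/225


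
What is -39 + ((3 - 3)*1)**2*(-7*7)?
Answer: -39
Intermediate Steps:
-39 + ((3 - 3)*1)**2*(-7*7) = -39 + (0*1)**2*(-49) = -39 + 0**2*(-49) = -39 + 0*(-49) = -39 + 0 = -39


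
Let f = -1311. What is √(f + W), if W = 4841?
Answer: √3530 ≈ 59.414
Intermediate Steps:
√(f + W) = √(-1311 + 4841) = √3530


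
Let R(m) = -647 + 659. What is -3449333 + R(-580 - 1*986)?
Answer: -3449321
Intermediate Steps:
R(m) = 12
-3449333 + R(-580 - 1*986) = -3449333 + 12 = -3449321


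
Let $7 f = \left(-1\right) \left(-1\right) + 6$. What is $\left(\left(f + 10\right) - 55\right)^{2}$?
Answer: $1936$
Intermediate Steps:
$f = 1$ ($f = \frac{\left(-1\right) \left(-1\right) + 6}{7} = \frac{1 + 6}{7} = \frac{1}{7} \cdot 7 = 1$)
$\left(\left(f + 10\right) - 55\right)^{2} = \left(\left(1 + 10\right) - 55\right)^{2} = \left(11 - 55\right)^{2} = \left(-44\right)^{2} = 1936$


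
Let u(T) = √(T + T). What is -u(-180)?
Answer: -6*I*√10 ≈ -18.974*I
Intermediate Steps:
u(T) = √2*√T (u(T) = √(2*T) = √2*√T)
-u(-180) = -√2*√(-180) = -√2*6*I*√5 = -6*I*√10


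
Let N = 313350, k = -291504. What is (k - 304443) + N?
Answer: -282597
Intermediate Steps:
(k - 304443) + N = (-291504 - 304443) + 313350 = -595947 + 313350 = -282597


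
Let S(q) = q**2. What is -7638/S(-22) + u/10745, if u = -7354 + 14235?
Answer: -5624279/371470 ≈ -15.141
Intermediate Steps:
u = 6881
-7638/S(-22) + u/10745 = -7638/((-22)**2) + 6881/10745 = -7638/484 + 6881*(1/10745) = -7638*1/484 + 983/1535 = -3819/242 + 983/1535 = -5624279/371470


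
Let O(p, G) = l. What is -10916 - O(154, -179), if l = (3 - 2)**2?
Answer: -10917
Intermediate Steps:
l = 1 (l = 1**2 = 1)
O(p, G) = 1
-10916 - O(154, -179) = -10916 - 1*1 = -10916 - 1 = -10917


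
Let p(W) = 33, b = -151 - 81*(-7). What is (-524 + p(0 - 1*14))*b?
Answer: -204256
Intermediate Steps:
b = 416 (b = -151 + 567 = 416)
(-524 + p(0 - 1*14))*b = (-524 + 33)*416 = -491*416 = -204256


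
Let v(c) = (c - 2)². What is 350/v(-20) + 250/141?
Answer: 85175/34122 ≈ 2.4962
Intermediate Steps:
v(c) = (-2 + c)²
350/v(-20) + 250/141 = 350/((-2 - 20)²) + 250/141 = 350/((-22)²) + 250*(1/141) = 350/484 + 250/141 = 350*(1/484) + 250/141 = 175/242 + 250/141 = 85175/34122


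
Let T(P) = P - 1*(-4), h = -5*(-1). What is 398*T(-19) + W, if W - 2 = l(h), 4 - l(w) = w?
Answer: -5969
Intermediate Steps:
h = 5
T(P) = 4 + P (T(P) = P + 4 = 4 + P)
l(w) = 4 - w
W = 1 (W = 2 + (4 - 1*5) = 2 + (4 - 5) = 2 - 1 = 1)
398*T(-19) + W = 398*(4 - 19) + 1 = 398*(-15) + 1 = -5970 + 1 = -5969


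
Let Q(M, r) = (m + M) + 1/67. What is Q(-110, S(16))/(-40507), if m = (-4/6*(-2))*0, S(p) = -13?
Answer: 7369/2713969 ≈ 0.0027152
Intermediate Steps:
m = 0 (m = (-4*⅙*(-2))*0 = -⅔*(-2)*0 = (4/3)*0 = 0)
Q(M, r) = 1/67 + M (Q(M, r) = (0 + M) + 1/67 = M + 1/67 = 1/67 + M)
Q(-110, S(16))/(-40507) = (1/67 - 110)/(-40507) = -7369/67*(-1/40507) = 7369/2713969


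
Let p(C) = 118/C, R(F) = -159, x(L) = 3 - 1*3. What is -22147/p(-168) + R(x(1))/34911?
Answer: 21648866549/686583 ≈ 31531.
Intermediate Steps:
x(L) = 0 (x(L) = 3 - 3 = 0)
-22147/p(-168) + R(x(1))/34911 = -22147/(118/(-168)) - 159/34911 = -22147/(118*(-1/168)) - 159*1/34911 = -22147/(-59/84) - 53/11637 = -22147*(-84/59) - 53/11637 = 1860348/59 - 53/11637 = 21648866549/686583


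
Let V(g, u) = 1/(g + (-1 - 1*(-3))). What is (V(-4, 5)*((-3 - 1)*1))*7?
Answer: 14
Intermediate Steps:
V(g, u) = 1/(2 + g) (V(g, u) = 1/(g + (-1 + 3)) = 1/(g + 2) = 1/(2 + g))
(V(-4, 5)*((-3 - 1)*1))*7 = (((-3 - 1)*1)/(2 - 4))*7 = ((-4*1)/(-2))*7 = -½*(-4)*7 = 2*7 = 14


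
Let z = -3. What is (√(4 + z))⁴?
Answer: 1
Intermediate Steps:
(√(4 + z))⁴ = (√(4 - 3))⁴ = (√1)⁴ = 1⁴ = 1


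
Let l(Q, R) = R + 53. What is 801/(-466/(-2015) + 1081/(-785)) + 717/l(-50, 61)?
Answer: -3180860177/4591426 ≈ -692.78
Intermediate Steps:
l(Q, R) = 53 + R
801/(-466/(-2015) + 1081/(-785)) + 717/l(-50, 61) = 801/(-466/(-2015) + 1081/(-785)) + 717/(53 + 61) = 801/(-466*(-1/2015) + 1081*(-1/785)) + 717/114 = 801/(466/2015 - 1081/785) + 717*(1/114) = 801/(-362481/316355) + 239/38 = 801*(-316355/362481) + 239/38 = -84466785/120827 + 239/38 = -3180860177/4591426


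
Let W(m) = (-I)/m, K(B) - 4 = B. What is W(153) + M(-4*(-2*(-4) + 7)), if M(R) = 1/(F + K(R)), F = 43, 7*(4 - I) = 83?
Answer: -356/13923 ≈ -0.025569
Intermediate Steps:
I = -55/7 (I = 4 - 1/7*83 = 4 - 83/7 = -55/7 ≈ -7.8571)
K(B) = 4 + B
M(R) = 1/(47 + R) (M(R) = 1/(43 + (4 + R)) = 1/(47 + R))
W(m) = 55/(7*m) (W(m) = (-1*(-55/7))/m = 55/(7*m))
W(153) + M(-4*(-2*(-4) + 7)) = (55/7)/153 + 1/(47 - 4*(-2*(-4) + 7)) = (55/7)*(1/153) + 1/(47 - 4*(8 + 7)) = 55/1071 + 1/(47 - 4*15) = 55/1071 + 1/(47 - 60) = 55/1071 + 1/(-13) = 55/1071 - 1/13 = -356/13923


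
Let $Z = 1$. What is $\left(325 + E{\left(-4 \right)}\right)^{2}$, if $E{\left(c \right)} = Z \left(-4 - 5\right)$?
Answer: $99856$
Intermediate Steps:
$E{\left(c \right)} = -9$ ($E{\left(c \right)} = 1 \left(-4 - 5\right) = 1 \left(-9\right) = -9$)
$\left(325 + E{\left(-4 \right)}\right)^{2} = \left(325 - 9\right)^{2} = 316^{2} = 99856$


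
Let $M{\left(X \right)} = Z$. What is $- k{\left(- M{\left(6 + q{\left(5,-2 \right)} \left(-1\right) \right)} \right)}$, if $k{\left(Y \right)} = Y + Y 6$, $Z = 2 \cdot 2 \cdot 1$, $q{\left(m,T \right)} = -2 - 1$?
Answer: $28$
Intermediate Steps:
$q{\left(m,T \right)} = -3$
$Z = 4$ ($Z = 4 \cdot 1 = 4$)
$M{\left(X \right)} = 4$
$k{\left(Y \right)} = 7 Y$ ($k{\left(Y \right)} = Y + 6 Y = 7 Y$)
$- k{\left(- M{\left(6 + q{\left(5,-2 \right)} \left(-1\right) \right)} \right)} = - 7 \left(\left(-1\right) 4\right) = - 7 \left(-4\right) = \left(-1\right) \left(-28\right) = 28$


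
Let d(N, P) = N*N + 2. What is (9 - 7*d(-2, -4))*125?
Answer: -4125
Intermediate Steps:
d(N, P) = 2 + N**2 (d(N, P) = N**2 + 2 = 2 + N**2)
(9 - 7*d(-2, -4))*125 = (9 - 7*(2 + (-2)**2))*125 = (9 - 7*(2 + 4))*125 = (9 - 7*6)*125 = (9 - 42)*125 = -33*125 = -4125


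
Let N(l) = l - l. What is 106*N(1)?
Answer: 0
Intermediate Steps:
N(l) = 0
106*N(1) = 106*0 = 0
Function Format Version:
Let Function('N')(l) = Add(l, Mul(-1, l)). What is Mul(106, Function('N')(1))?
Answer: 0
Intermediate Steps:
Function('N')(l) = 0
Mul(106, Function('N')(1)) = Mul(106, 0) = 0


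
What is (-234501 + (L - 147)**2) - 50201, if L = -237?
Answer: -137246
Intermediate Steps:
(-234501 + (L - 147)**2) - 50201 = (-234501 + (-237 - 147)**2) - 50201 = (-234501 + (-384)**2) - 50201 = (-234501 + 147456) - 50201 = -87045 - 50201 = -137246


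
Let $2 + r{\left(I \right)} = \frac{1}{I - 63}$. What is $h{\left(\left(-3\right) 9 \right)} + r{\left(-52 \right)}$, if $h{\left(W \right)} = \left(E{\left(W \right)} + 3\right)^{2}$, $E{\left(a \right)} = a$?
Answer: $\frac{66009}{115} \approx 573.99$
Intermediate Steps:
$r{\left(I \right)} = -2 + \frac{1}{-63 + I}$ ($r{\left(I \right)} = -2 + \frac{1}{I - 63} = -2 + \frac{1}{-63 + I}$)
$h{\left(W \right)} = \left(3 + W\right)^{2}$ ($h{\left(W \right)} = \left(W + 3\right)^{2} = \left(3 + W\right)^{2}$)
$h{\left(\left(-3\right) 9 \right)} + r{\left(-52 \right)} = \left(3 - 27\right)^{2} + \frac{127 - -104}{-63 - 52} = \left(3 - 27\right)^{2} + \frac{127 + 104}{-115} = \left(-24\right)^{2} - \frac{231}{115} = 576 - \frac{231}{115} = \frac{66009}{115}$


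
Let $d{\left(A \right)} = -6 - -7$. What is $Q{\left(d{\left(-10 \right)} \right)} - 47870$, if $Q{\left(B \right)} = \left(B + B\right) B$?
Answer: $-47868$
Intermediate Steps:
$d{\left(A \right)} = 1$ ($d{\left(A \right)} = -6 + 7 = 1$)
$Q{\left(B \right)} = 2 B^{2}$ ($Q{\left(B \right)} = 2 B B = 2 B^{2}$)
$Q{\left(d{\left(-10 \right)} \right)} - 47870 = 2 \cdot 1^{2} - 47870 = 2 \cdot 1 - 47870 = 2 - 47870 = -47868$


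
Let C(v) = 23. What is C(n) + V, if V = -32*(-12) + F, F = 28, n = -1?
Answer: 435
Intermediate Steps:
V = 412 (V = -32*(-12) + 28 = 384 + 28 = 412)
C(n) + V = 23 + 412 = 435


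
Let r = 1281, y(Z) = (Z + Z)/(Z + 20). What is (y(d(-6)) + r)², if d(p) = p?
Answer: 80299521/49 ≈ 1.6388e+6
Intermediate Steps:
y(Z) = 2*Z/(20 + Z) (y(Z) = (2*Z)/(20 + Z) = 2*Z/(20 + Z))
(y(d(-6)) + r)² = (2*(-6)/(20 - 6) + 1281)² = (2*(-6)/14 + 1281)² = (2*(-6)*(1/14) + 1281)² = (-6/7 + 1281)² = (8961/7)² = 80299521/49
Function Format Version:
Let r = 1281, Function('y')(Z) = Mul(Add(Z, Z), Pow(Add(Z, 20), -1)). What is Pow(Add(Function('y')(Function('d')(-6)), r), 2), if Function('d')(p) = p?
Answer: Rational(80299521, 49) ≈ 1.6388e+6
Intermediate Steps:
Function('y')(Z) = Mul(2, Z, Pow(Add(20, Z), -1)) (Function('y')(Z) = Mul(Mul(2, Z), Pow(Add(20, Z), -1)) = Mul(2, Z, Pow(Add(20, Z), -1)))
Pow(Add(Function('y')(Function('d')(-6)), r), 2) = Pow(Add(Mul(2, -6, Pow(Add(20, -6), -1)), 1281), 2) = Pow(Add(Mul(2, -6, Pow(14, -1)), 1281), 2) = Pow(Add(Mul(2, -6, Rational(1, 14)), 1281), 2) = Pow(Add(Rational(-6, 7), 1281), 2) = Pow(Rational(8961, 7), 2) = Rational(80299521, 49)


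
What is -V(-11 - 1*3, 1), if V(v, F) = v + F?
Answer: 13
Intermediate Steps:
V(v, F) = F + v
-V(-11 - 1*3, 1) = -(1 + (-11 - 1*3)) = -(1 + (-11 - 3)) = -(1 - 14) = -1*(-13) = 13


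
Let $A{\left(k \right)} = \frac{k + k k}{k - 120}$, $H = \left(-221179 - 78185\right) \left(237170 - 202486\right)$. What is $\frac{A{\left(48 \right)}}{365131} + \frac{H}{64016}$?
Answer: $- \frac{710851246837321}{4382667393} \approx -1.622 \cdot 10^{5}$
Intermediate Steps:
$H = -10383140976$ ($H = \left(-299364\right) 34684 = -10383140976$)
$A{\left(k \right)} = \frac{k + k^{2}}{-120 + k}$
$\frac{A{\left(48 \right)}}{365131} + \frac{H}{64016} = \frac{48 \frac{1}{-120 + 48} \left(1 + 48\right)}{365131} - \frac{10383140976}{64016} = 48 \frac{1}{-72} \cdot 49 \cdot \frac{1}{365131} - \frac{648946311}{4001} = 48 \left(- \frac{1}{72}\right) 49 \cdot \frac{1}{365131} - \frac{648946311}{4001} = \left(- \frac{98}{3}\right) \frac{1}{365131} - \frac{648946311}{4001} = - \frac{98}{1095393} - \frac{648946311}{4001} = - \frac{710851246837321}{4382667393}$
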